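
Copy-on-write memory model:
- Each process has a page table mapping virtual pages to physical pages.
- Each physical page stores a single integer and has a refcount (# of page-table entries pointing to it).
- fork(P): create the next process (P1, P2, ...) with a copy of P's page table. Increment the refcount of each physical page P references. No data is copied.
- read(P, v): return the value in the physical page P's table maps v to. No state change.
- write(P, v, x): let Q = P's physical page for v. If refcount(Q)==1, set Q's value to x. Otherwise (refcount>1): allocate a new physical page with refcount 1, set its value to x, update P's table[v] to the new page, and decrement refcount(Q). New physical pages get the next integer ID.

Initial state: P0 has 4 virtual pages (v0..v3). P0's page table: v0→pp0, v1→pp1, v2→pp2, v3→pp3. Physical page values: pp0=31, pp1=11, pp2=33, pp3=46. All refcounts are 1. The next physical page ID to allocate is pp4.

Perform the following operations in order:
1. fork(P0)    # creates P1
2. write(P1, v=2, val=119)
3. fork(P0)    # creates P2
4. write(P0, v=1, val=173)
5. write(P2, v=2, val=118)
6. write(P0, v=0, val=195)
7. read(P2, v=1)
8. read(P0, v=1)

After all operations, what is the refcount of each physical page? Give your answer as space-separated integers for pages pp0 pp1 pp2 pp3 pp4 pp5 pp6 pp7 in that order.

Answer: 2 2 1 3 1 1 1 1

Derivation:
Op 1: fork(P0) -> P1. 4 ppages; refcounts: pp0:2 pp1:2 pp2:2 pp3:2
Op 2: write(P1, v2, 119). refcount(pp2)=2>1 -> COPY to pp4. 5 ppages; refcounts: pp0:2 pp1:2 pp2:1 pp3:2 pp4:1
Op 3: fork(P0) -> P2. 5 ppages; refcounts: pp0:3 pp1:3 pp2:2 pp3:3 pp4:1
Op 4: write(P0, v1, 173). refcount(pp1)=3>1 -> COPY to pp5. 6 ppages; refcounts: pp0:3 pp1:2 pp2:2 pp3:3 pp4:1 pp5:1
Op 5: write(P2, v2, 118). refcount(pp2)=2>1 -> COPY to pp6. 7 ppages; refcounts: pp0:3 pp1:2 pp2:1 pp3:3 pp4:1 pp5:1 pp6:1
Op 6: write(P0, v0, 195). refcount(pp0)=3>1 -> COPY to pp7. 8 ppages; refcounts: pp0:2 pp1:2 pp2:1 pp3:3 pp4:1 pp5:1 pp6:1 pp7:1
Op 7: read(P2, v1) -> 11. No state change.
Op 8: read(P0, v1) -> 173. No state change.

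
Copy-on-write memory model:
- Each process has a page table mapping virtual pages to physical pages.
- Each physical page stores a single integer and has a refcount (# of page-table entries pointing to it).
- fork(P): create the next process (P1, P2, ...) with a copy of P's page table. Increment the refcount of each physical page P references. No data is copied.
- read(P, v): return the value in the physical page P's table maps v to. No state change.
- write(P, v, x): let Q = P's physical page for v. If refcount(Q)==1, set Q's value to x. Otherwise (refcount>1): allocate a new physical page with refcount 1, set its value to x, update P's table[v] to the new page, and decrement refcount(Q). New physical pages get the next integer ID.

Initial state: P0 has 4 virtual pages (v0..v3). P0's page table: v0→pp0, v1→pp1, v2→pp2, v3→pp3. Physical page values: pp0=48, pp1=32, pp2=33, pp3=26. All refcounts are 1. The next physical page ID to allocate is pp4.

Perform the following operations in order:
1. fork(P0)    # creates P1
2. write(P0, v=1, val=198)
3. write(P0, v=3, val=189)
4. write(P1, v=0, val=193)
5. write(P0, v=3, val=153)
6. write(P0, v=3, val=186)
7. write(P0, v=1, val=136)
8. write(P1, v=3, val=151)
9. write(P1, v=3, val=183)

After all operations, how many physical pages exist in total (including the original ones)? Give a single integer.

Op 1: fork(P0) -> P1. 4 ppages; refcounts: pp0:2 pp1:2 pp2:2 pp3:2
Op 2: write(P0, v1, 198). refcount(pp1)=2>1 -> COPY to pp4. 5 ppages; refcounts: pp0:2 pp1:1 pp2:2 pp3:2 pp4:1
Op 3: write(P0, v3, 189). refcount(pp3)=2>1 -> COPY to pp5. 6 ppages; refcounts: pp0:2 pp1:1 pp2:2 pp3:1 pp4:1 pp5:1
Op 4: write(P1, v0, 193). refcount(pp0)=2>1 -> COPY to pp6. 7 ppages; refcounts: pp0:1 pp1:1 pp2:2 pp3:1 pp4:1 pp5:1 pp6:1
Op 5: write(P0, v3, 153). refcount(pp5)=1 -> write in place. 7 ppages; refcounts: pp0:1 pp1:1 pp2:2 pp3:1 pp4:1 pp5:1 pp6:1
Op 6: write(P0, v3, 186). refcount(pp5)=1 -> write in place. 7 ppages; refcounts: pp0:1 pp1:1 pp2:2 pp3:1 pp4:1 pp5:1 pp6:1
Op 7: write(P0, v1, 136). refcount(pp4)=1 -> write in place. 7 ppages; refcounts: pp0:1 pp1:1 pp2:2 pp3:1 pp4:1 pp5:1 pp6:1
Op 8: write(P1, v3, 151). refcount(pp3)=1 -> write in place. 7 ppages; refcounts: pp0:1 pp1:1 pp2:2 pp3:1 pp4:1 pp5:1 pp6:1
Op 9: write(P1, v3, 183). refcount(pp3)=1 -> write in place. 7 ppages; refcounts: pp0:1 pp1:1 pp2:2 pp3:1 pp4:1 pp5:1 pp6:1

Answer: 7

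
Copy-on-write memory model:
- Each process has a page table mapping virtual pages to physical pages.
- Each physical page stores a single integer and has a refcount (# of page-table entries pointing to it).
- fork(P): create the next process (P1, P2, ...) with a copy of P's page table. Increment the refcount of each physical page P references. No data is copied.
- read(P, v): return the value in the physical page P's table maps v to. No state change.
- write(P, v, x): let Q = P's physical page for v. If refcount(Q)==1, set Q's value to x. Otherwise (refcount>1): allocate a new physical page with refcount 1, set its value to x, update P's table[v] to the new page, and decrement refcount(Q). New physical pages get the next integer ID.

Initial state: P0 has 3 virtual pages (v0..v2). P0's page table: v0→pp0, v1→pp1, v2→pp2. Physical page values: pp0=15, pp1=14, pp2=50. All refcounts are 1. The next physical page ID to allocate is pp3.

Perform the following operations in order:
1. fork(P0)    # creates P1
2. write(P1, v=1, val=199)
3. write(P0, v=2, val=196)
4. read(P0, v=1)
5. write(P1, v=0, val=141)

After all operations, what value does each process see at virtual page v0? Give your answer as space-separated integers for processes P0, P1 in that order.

Answer: 15 141

Derivation:
Op 1: fork(P0) -> P1. 3 ppages; refcounts: pp0:2 pp1:2 pp2:2
Op 2: write(P1, v1, 199). refcount(pp1)=2>1 -> COPY to pp3. 4 ppages; refcounts: pp0:2 pp1:1 pp2:2 pp3:1
Op 3: write(P0, v2, 196). refcount(pp2)=2>1 -> COPY to pp4. 5 ppages; refcounts: pp0:2 pp1:1 pp2:1 pp3:1 pp4:1
Op 4: read(P0, v1) -> 14. No state change.
Op 5: write(P1, v0, 141). refcount(pp0)=2>1 -> COPY to pp5. 6 ppages; refcounts: pp0:1 pp1:1 pp2:1 pp3:1 pp4:1 pp5:1
P0: v0 -> pp0 = 15
P1: v0 -> pp5 = 141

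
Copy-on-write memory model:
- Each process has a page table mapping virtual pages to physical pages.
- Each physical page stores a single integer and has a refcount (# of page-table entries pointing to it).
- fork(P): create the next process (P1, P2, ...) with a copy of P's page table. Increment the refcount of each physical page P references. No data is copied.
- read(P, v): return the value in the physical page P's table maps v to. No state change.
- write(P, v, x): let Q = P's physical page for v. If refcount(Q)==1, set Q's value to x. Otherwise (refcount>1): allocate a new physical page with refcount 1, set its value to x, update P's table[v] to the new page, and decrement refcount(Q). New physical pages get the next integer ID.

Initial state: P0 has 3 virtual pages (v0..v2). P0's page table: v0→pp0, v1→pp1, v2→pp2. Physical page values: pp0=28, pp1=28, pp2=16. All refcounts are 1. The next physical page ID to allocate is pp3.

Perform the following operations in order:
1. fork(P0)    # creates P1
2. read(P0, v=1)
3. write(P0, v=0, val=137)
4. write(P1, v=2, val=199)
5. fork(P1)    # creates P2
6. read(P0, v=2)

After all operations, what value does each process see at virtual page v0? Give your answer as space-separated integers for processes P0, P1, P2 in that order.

Answer: 137 28 28

Derivation:
Op 1: fork(P0) -> P1. 3 ppages; refcounts: pp0:2 pp1:2 pp2:2
Op 2: read(P0, v1) -> 28. No state change.
Op 3: write(P0, v0, 137). refcount(pp0)=2>1 -> COPY to pp3. 4 ppages; refcounts: pp0:1 pp1:2 pp2:2 pp3:1
Op 4: write(P1, v2, 199). refcount(pp2)=2>1 -> COPY to pp4. 5 ppages; refcounts: pp0:1 pp1:2 pp2:1 pp3:1 pp4:1
Op 5: fork(P1) -> P2. 5 ppages; refcounts: pp0:2 pp1:3 pp2:1 pp3:1 pp4:2
Op 6: read(P0, v2) -> 16. No state change.
P0: v0 -> pp3 = 137
P1: v0 -> pp0 = 28
P2: v0 -> pp0 = 28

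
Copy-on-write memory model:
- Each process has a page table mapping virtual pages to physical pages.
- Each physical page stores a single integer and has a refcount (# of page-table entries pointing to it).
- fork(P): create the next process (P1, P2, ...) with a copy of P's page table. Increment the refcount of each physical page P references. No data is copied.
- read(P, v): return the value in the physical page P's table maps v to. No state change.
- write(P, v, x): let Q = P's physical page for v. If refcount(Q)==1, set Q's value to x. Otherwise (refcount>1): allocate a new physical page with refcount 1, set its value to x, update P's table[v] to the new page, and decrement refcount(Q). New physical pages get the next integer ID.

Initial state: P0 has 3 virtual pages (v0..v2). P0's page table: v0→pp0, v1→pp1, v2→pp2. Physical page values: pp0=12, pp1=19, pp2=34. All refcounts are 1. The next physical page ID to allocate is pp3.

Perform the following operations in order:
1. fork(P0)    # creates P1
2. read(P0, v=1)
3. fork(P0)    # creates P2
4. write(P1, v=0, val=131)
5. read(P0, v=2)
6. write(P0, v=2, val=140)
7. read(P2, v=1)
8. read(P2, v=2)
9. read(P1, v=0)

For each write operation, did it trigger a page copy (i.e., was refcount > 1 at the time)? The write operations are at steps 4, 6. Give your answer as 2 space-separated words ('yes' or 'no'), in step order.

Op 1: fork(P0) -> P1. 3 ppages; refcounts: pp0:2 pp1:2 pp2:2
Op 2: read(P0, v1) -> 19. No state change.
Op 3: fork(P0) -> P2. 3 ppages; refcounts: pp0:3 pp1:3 pp2:3
Op 4: write(P1, v0, 131). refcount(pp0)=3>1 -> COPY to pp3. 4 ppages; refcounts: pp0:2 pp1:3 pp2:3 pp3:1
Op 5: read(P0, v2) -> 34. No state change.
Op 6: write(P0, v2, 140). refcount(pp2)=3>1 -> COPY to pp4. 5 ppages; refcounts: pp0:2 pp1:3 pp2:2 pp3:1 pp4:1
Op 7: read(P2, v1) -> 19. No state change.
Op 8: read(P2, v2) -> 34. No state change.
Op 9: read(P1, v0) -> 131. No state change.

yes yes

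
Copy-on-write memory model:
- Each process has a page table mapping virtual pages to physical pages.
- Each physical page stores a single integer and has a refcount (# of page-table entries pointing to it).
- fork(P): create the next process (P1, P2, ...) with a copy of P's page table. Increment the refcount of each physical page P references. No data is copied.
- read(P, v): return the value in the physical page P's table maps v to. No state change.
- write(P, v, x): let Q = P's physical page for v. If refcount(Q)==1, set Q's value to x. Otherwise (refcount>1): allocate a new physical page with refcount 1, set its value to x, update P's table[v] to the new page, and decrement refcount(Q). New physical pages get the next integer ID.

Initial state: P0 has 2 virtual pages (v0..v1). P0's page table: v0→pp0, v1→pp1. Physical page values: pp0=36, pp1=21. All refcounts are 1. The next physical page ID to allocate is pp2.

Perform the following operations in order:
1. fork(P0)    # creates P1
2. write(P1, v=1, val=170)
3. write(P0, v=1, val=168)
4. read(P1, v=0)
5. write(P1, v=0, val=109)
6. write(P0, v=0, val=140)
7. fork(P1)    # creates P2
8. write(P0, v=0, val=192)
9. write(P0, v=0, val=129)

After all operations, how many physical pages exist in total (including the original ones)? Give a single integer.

Op 1: fork(P0) -> P1. 2 ppages; refcounts: pp0:2 pp1:2
Op 2: write(P1, v1, 170). refcount(pp1)=2>1 -> COPY to pp2. 3 ppages; refcounts: pp0:2 pp1:1 pp2:1
Op 3: write(P0, v1, 168). refcount(pp1)=1 -> write in place. 3 ppages; refcounts: pp0:2 pp1:1 pp2:1
Op 4: read(P1, v0) -> 36. No state change.
Op 5: write(P1, v0, 109). refcount(pp0)=2>1 -> COPY to pp3. 4 ppages; refcounts: pp0:1 pp1:1 pp2:1 pp3:1
Op 6: write(P0, v0, 140). refcount(pp0)=1 -> write in place. 4 ppages; refcounts: pp0:1 pp1:1 pp2:1 pp3:1
Op 7: fork(P1) -> P2. 4 ppages; refcounts: pp0:1 pp1:1 pp2:2 pp3:2
Op 8: write(P0, v0, 192). refcount(pp0)=1 -> write in place. 4 ppages; refcounts: pp0:1 pp1:1 pp2:2 pp3:2
Op 9: write(P0, v0, 129). refcount(pp0)=1 -> write in place. 4 ppages; refcounts: pp0:1 pp1:1 pp2:2 pp3:2

Answer: 4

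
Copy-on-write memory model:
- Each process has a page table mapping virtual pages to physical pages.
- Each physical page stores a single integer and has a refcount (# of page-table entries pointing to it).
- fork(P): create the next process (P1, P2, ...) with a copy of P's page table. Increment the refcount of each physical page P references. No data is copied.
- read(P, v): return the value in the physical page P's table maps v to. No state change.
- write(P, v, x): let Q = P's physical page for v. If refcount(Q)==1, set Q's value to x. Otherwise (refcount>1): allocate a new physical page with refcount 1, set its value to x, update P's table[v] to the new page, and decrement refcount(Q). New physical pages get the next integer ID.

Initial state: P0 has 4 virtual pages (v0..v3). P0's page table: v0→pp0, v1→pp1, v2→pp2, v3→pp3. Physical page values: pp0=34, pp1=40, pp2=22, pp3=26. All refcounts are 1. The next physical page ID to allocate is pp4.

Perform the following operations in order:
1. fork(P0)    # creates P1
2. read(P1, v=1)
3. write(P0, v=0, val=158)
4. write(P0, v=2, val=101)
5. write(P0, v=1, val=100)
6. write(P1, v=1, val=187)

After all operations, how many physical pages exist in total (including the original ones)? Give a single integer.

Op 1: fork(P0) -> P1. 4 ppages; refcounts: pp0:2 pp1:2 pp2:2 pp3:2
Op 2: read(P1, v1) -> 40. No state change.
Op 3: write(P0, v0, 158). refcount(pp0)=2>1 -> COPY to pp4. 5 ppages; refcounts: pp0:1 pp1:2 pp2:2 pp3:2 pp4:1
Op 4: write(P0, v2, 101). refcount(pp2)=2>1 -> COPY to pp5. 6 ppages; refcounts: pp0:1 pp1:2 pp2:1 pp3:2 pp4:1 pp5:1
Op 5: write(P0, v1, 100). refcount(pp1)=2>1 -> COPY to pp6. 7 ppages; refcounts: pp0:1 pp1:1 pp2:1 pp3:2 pp4:1 pp5:1 pp6:1
Op 6: write(P1, v1, 187). refcount(pp1)=1 -> write in place. 7 ppages; refcounts: pp0:1 pp1:1 pp2:1 pp3:2 pp4:1 pp5:1 pp6:1

Answer: 7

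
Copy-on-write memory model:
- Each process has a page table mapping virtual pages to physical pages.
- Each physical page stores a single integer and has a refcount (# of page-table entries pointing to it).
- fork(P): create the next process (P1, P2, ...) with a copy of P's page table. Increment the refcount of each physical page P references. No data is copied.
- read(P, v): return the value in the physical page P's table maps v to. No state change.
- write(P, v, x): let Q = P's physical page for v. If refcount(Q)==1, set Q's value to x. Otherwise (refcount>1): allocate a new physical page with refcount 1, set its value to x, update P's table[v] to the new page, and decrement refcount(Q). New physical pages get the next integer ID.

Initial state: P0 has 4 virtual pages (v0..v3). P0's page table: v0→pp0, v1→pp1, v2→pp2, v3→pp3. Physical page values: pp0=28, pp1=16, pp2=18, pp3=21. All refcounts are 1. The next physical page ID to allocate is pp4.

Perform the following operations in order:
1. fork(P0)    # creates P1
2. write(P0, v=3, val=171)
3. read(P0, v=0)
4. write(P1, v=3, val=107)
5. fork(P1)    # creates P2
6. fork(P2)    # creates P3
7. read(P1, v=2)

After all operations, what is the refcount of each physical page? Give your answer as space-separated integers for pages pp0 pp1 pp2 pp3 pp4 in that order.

Answer: 4 4 4 3 1

Derivation:
Op 1: fork(P0) -> P1. 4 ppages; refcounts: pp0:2 pp1:2 pp2:2 pp3:2
Op 2: write(P0, v3, 171). refcount(pp3)=2>1 -> COPY to pp4. 5 ppages; refcounts: pp0:2 pp1:2 pp2:2 pp3:1 pp4:1
Op 3: read(P0, v0) -> 28. No state change.
Op 4: write(P1, v3, 107). refcount(pp3)=1 -> write in place. 5 ppages; refcounts: pp0:2 pp1:2 pp2:2 pp3:1 pp4:1
Op 5: fork(P1) -> P2. 5 ppages; refcounts: pp0:3 pp1:3 pp2:3 pp3:2 pp4:1
Op 6: fork(P2) -> P3. 5 ppages; refcounts: pp0:4 pp1:4 pp2:4 pp3:3 pp4:1
Op 7: read(P1, v2) -> 18. No state change.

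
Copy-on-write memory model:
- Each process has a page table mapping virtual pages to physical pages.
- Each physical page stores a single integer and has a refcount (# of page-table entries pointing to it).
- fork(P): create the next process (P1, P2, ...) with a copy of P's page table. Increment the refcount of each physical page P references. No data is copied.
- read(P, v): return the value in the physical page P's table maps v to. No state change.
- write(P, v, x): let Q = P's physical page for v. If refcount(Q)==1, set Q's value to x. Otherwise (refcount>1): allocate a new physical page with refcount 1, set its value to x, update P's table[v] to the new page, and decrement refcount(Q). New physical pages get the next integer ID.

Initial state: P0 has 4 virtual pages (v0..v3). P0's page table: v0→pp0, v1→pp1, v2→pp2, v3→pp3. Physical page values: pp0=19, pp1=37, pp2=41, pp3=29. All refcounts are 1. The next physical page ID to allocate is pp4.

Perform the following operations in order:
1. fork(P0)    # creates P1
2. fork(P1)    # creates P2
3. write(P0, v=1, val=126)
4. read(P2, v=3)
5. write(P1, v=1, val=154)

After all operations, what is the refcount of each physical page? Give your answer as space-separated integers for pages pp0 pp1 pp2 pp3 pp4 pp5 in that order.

Answer: 3 1 3 3 1 1

Derivation:
Op 1: fork(P0) -> P1. 4 ppages; refcounts: pp0:2 pp1:2 pp2:2 pp3:2
Op 2: fork(P1) -> P2. 4 ppages; refcounts: pp0:3 pp1:3 pp2:3 pp3:3
Op 3: write(P0, v1, 126). refcount(pp1)=3>1 -> COPY to pp4. 5 ppages; refcounts: pp0:3 pp1:2 pp2:3 pp3:3 pp4:1
Op 4: read(P2, v3) -> 29. No state change.
Op 5: write(P1, v1, 154). refcount(pp1)=2>1 -> COPY to pp5. 6 ppages; refcounts: pp0:3 pp1:1 pp2:3 pp3:3 pp4:1 pp5:1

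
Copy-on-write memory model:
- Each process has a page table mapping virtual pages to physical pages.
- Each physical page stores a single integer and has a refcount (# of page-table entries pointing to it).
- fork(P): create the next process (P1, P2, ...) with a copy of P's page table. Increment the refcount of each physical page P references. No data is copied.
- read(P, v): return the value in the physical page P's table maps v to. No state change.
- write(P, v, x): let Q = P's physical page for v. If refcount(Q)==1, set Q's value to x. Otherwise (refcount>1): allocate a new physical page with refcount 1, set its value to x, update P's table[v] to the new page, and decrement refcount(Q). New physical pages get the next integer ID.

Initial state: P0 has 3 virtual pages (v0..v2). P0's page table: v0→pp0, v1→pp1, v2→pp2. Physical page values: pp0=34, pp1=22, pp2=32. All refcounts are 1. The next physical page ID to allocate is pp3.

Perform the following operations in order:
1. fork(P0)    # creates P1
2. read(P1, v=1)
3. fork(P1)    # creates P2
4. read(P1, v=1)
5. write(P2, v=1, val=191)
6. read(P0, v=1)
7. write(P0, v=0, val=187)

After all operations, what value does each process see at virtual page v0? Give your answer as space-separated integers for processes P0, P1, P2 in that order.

Op 1: fork(P0) -> P1. 3 ppages; refcounts: pp0:2 pp1:2 pp2:2
Op 2: read(P1, v1) -> 22. No state change.
Op 3: fork(P1) -> P2. 3 ppages; refcounts: pp0:3 pp1:3 pp2:3
Op 4: read(P1, v1) -> 22. No state change.
Op 5: write(P2, v1, 191). refcount(pp1)=3>1 -> COPY to pp3. 4 ppages; refcounts: pp0:3 pp1:2 pp2:3 pp3:1
Op 6: read(P0, v1) -> 22. No state change.
Op 7: write(P0, v0, 187). refcount(pp0)=3>1 -> COPY to pp4. 5 ppages; refcounts: pp0:2 pp1:2 pp2:3 pp3:1 pp4:1
P0: v0 -> pp4 = 187
P1: v0 -> pp0 = 34
P2: v0 -> pp0 = 34

Answer: 187 34 34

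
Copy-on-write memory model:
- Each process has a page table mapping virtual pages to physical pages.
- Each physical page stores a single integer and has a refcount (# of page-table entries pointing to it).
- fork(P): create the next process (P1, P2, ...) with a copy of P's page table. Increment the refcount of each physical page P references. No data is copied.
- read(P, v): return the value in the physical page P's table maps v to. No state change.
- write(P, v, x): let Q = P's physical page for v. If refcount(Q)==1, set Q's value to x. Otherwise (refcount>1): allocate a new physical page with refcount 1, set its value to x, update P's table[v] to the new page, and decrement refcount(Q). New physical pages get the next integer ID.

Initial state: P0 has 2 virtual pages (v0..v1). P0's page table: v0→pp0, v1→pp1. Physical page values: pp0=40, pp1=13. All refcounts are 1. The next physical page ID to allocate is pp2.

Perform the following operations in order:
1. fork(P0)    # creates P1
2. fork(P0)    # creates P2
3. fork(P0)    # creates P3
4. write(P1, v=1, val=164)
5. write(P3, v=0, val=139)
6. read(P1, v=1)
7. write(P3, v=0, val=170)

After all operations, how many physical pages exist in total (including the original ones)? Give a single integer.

Op 1: fork(P0) -> P1. 2 ppages; refcounts: pp0:2 pp1:2
Op 2: fork(P0) -> P2. 2 ppages; refcounts: pp0:3 pp1:3
Op 3: fork(P0) -> P3. 2 ppages; refcounts: pp0:4 pp1:4
Op 4: write(P1, v1, 164). refcount(pp1)=4>1 -> COPY to pp2. 3 ppages; refcounts: pp0:4 pp1:3 pp2:1
Op 5: write(P3, v0, 139). refcount(pp0)=4>1 -> COPY to pp3. 4 ppages; refcounts: pp0:3 pp1:3 pp2:1 pp3:1
Op 6: read(P1, v1) -> 164. No state change.
Op 7: write(P3, v0, 170). refcount(pp3)=1 -> write in place. 4 ppages; refcounts: pp0:3 pp1:3 pp2:1 pp3:1

Answer: 4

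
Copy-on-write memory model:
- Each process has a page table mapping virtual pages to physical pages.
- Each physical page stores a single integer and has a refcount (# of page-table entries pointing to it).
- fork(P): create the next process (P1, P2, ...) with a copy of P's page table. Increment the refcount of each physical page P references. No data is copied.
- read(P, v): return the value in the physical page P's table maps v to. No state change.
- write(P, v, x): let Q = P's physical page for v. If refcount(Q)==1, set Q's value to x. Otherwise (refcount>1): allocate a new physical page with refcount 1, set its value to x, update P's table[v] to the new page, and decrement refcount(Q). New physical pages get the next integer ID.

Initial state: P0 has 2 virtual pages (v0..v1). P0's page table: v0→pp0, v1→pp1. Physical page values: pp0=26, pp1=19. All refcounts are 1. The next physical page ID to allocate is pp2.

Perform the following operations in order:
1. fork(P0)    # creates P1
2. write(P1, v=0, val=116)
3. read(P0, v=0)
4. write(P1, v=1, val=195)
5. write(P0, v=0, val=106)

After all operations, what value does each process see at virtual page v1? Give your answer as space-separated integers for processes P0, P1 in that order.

Op 1: fork(P0) -> P1. 2 ppages; refcounts: pp0:2 pp1:2
Op 2: write(P1, v0, 116). refcount(pp0)=2>1 -> COPY to pp2. 3 ppages; refcounts: pp0:1 pp1:2 pp2:1
Op 3: read(P0, v0) -> 26. No state change.
Op 4: write(P1, v1, 195). refcount(pp1)=2>1 -> COPY to pp3. 4 ppages; refcounts: pp0:1 pp1:1 pp2:1 pp3:1
Op 5: write(P0, v0, 106). refcount(pp0)=1 -> write in place. 4 ppages; refcounts: pp0:1 pp1:1 pp2:1 pp3:1
P0: v1 -> pp1 = 19
P1: v1 -> pp3 = 195

Answer: 19 195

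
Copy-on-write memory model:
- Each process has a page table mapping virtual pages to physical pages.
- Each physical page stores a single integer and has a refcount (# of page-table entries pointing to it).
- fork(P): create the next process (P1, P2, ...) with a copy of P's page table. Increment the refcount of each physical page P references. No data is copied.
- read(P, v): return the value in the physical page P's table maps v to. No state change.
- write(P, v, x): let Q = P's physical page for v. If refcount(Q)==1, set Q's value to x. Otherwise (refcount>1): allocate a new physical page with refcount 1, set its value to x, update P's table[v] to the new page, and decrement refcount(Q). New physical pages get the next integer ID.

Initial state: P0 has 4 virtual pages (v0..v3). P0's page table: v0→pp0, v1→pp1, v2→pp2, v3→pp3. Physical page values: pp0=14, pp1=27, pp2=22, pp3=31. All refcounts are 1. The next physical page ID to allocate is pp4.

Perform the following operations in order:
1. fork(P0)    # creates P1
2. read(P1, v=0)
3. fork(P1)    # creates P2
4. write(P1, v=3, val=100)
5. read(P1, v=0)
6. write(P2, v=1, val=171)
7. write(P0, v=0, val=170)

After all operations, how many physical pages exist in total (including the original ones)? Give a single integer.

Op 1: fork(P0) -> P1. 4 ppages; refcounts: pp0:2 pp1:2 pp2:2 pp3:2
Op 2: read(P1, v0) -> 14. No state change.
Op 3: fork(P1) -> P2. 4 ppages; refcounts: pp0:3 pp1:3 pp2:3 pp3:3
Op 4: write(P1, v3, 100). refcount(pp3)=3>1 -> COPY to pp4. 5 ppages; refcounts: pp0:3 pp1:3 pp2:3 pp3:2 pp4:1
Op 5: read(P1, v0) -> 14. No state change.
Op 6: write(P2, v1, 171). refcount(pp1)=3>1 -> COPY to pp5. 6 ppages; refcounts: pp0:3 pp1:2 pp2:3 pp3:2 pp4:1 pp5:1
Op 7: write(P0, v0, 170). refcount(pp0)=3>1 -> COPY to pp6. 7 ppages; refcounts: pp0:2 pp1:2 pp2:3 pp3:2 pp4:1 pp5:1 pp6:1

Answer: 7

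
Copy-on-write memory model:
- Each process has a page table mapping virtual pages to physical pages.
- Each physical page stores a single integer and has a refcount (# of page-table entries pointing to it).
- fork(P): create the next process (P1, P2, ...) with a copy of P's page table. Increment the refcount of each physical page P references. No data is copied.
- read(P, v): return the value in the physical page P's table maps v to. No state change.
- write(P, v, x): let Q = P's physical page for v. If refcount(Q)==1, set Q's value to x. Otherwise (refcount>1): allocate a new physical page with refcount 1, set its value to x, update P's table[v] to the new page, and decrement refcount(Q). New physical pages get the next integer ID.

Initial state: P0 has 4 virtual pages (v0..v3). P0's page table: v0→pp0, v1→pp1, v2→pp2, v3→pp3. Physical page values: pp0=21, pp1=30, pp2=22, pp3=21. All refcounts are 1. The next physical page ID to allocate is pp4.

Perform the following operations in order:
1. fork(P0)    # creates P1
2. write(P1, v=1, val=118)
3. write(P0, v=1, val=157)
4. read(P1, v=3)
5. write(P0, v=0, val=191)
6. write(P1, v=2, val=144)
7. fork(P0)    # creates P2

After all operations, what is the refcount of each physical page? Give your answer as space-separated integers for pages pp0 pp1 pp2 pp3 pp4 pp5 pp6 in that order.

Answer: 1 2 2 3 1 2 1

Derivation:
Op 1: fork(P0) -> P1. 4 ppages; refcounts: pp0:2 pp1:2 pp2:2 pp3:2
Op 2: write(P1, v1, 118). refcount(pp1)=2>1 -> COPY to pp4. 5 ppages; refcounts: pp0:2 pp1:1 pp2:2 pp3:2 pp4:1
Op 3: write(P0, v1, 157). refcount(pp1)=1 -> write in place. 5 ppages; refcounts: pp0:2 pp1:1 pp2:2 pp3:2 pp4:1
Op 4: read(P1, v3) -> 21. No state change.
Op 5: write(P0, v0, 191). refcount(pp0)=2>1 -> COPY to pp5. 6 ppages; refcounts: pp0:1 pp1:1 pp2:2 pp3:2 pp4:1 pp5:1
Op 6: write(P1, v2, 144). refcount(pp2)=2>1 -> COPY to pp6. 7 ppages; refcounts: pp0:1 pp1:1 pp2:1 pp3:2 pp4:1 pp5:1 pp6:1
Op 7: fork(P0) -> P2. 7 ppages; refcounts: pp0:1 pp1:2 pp2:2 pp3:3 pp4:1 pp5:2 pp6:1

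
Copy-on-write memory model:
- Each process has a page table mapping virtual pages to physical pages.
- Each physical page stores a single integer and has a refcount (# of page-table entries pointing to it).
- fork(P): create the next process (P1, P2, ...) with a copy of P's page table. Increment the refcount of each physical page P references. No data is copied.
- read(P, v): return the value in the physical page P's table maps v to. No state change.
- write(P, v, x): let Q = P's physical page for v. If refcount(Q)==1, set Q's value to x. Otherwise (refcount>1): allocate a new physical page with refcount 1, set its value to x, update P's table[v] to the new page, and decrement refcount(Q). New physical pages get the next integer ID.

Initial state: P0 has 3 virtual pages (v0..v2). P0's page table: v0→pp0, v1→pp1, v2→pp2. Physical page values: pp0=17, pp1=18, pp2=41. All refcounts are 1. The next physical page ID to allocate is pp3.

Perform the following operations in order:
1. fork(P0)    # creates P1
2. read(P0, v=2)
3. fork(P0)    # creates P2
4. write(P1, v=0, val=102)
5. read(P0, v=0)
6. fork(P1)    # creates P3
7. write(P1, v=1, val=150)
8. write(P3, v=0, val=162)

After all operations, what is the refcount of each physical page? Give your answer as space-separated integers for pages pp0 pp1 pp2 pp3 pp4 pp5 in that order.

Op 1: fork(P0) -> P1. 3 ppages; refcounts: pp0:2 pp1:2 pp2:2
Op 2: read(P0, v2) -> 41. No state change.
Op 3: fork(P0) -> P2. 3 ppages; refcounts: pp0:3 pp1:3 pp2:3
Op 4: write(P1, v0, 102). refcount(pp0)=3>1 -> COPY to pp3. 4 ppages; refcounts: pp0:2 pp1:3 pp2:3 pp3:1
Op 5: read(P0, v0) -> 17. No state change.
Op 6: fork(P1) -> P3. 4 ppages; refcounts: pp0:2 pp1:4 pp2:4 pp3:2
Op 7: write(P1, v1, 150). refcount(pp1)=4>1 -> COPY to pp4. 5 ppages; refcounts: pp0:2 pp1:3 pp2:4 pp3:2 pp4:1
Op 8: write(P3, v0, 162). refcount(pp3)=2>1 -> COPY to pp5. 6 ppages; refcounts: pp0:2 pp1:3 pp2:4 pp3:1 pp4:1 pp5:1

Answer: 2 3 4 1 1 1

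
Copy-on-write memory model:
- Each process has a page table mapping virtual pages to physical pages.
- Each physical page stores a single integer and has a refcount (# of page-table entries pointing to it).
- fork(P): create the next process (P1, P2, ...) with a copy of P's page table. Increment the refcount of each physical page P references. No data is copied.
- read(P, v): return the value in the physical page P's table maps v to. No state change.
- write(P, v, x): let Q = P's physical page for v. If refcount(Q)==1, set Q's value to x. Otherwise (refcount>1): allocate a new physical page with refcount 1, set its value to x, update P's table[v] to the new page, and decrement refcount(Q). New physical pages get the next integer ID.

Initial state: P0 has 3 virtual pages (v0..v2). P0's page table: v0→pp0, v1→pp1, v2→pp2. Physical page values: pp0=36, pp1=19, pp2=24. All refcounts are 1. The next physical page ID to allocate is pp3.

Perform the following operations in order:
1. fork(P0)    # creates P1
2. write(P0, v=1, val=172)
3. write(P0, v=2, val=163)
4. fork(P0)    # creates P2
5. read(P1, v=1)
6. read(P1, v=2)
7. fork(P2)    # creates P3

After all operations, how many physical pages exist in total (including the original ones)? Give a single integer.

Op 1: fork(P0) -> P1. 3 ppages; refcounts: pp0:2 pp1:2 pp2:2
Op 2: write(P0, v1, 172). refcount(pp1)=2>1 -> COPY to pp3. 4 ppages; refcounts: pp0:2 pp1:1 pp2:2 pp3:1
Op 3: write(P0, v2, 163). refcount(pp2)=2>1 -> COPY to pp4. 5 ppages; refcounts: pp0:2 pp1:1 pp2:1 pp3:1 pp4:1
Op 4: fork(P0) -> P2. 5 ppages; refcounts: pp0:3 pp1:1 pp2:1 pp3:2 pp4:2
Op 5: read(P1, v1) -> 19. No state change.
Op 6: read(P1, v2) -> 24. No state change.
Op 7: fork(P2) -> P3. 5 ppages; refcounts: pp0:4 pp1:1 pp2:1 pp3:3 pp4:3

Answer: 5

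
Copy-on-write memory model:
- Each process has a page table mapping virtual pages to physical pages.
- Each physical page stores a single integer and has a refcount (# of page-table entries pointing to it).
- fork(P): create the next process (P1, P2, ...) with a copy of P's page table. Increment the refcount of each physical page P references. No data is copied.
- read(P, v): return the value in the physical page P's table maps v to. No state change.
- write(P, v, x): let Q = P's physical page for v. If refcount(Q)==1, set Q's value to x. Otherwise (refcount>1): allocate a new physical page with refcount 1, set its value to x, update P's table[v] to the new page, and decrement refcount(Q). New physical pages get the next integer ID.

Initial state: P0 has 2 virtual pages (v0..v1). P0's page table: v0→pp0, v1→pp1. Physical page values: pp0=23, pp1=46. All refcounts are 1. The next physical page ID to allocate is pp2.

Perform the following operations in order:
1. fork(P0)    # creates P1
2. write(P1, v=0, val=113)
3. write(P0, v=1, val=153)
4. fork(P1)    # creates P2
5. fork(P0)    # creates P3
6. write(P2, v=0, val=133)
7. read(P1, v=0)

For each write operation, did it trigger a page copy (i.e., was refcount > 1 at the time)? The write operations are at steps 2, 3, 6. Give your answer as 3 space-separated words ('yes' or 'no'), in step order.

Op 1: fork(P0) -> P1. 2 ppages; refcounts: pp0:2 pp1:2
Op 2: write(P1, v0, 113). refcount(pp0)=2>1 -> COPY to pp2. 3 ppages; refcounts: pp0:1 pp1:2 pp2:1
Op 3: write(P0, v1, 153). refcount(pp1)=2>1 -> COPY to pp3. 4 ppages; refcounts: pp0:1 pp1:1 pp2:1 pp3:1
Op 4: fork(P1) -> P2. 4 ppages; refcounts: pp0:1 pp1:2 pp2:2 pp3:1
Op 5: fork(P0) -> P3. 4 ppages; refcounts: pp0:2 pp1:2 pp2:2 pp3:2
Op 6: write(P2, v0, 133). refcount(pp2)=2>1 -> COPY to pp4. 5 ppages; refcounts: pp0:2 pp1:2 pp2:1 pp3:2 pp4:1
Op 7: read(P1, v0) -> 113. No state change.

yes yes yes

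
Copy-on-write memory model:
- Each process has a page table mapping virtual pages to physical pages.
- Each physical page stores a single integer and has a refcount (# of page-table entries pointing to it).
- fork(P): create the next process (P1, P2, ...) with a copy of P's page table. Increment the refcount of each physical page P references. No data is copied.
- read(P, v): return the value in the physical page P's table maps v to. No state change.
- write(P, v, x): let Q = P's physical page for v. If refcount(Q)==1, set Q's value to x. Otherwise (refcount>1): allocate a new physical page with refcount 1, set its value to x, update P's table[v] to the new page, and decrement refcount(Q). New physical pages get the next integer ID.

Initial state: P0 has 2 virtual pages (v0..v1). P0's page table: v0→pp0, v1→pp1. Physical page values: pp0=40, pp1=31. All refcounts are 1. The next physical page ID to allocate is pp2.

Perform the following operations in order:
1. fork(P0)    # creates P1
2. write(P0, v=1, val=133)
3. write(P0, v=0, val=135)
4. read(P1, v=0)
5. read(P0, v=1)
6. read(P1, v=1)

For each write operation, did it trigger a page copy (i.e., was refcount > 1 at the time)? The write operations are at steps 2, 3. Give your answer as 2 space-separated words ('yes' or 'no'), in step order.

Op 1: fork(P0) -> P1. 2 ppages; refcounts: pp0:2 pp1:2
Op 2: write(P0, v1, 133). refcount(pp1)=2>1 -> COPY to pp2. 3 ppages; refcounts: pp0:2 pp1:1 pp2:1
Op 3: write(P0, v0, 135). refcount(pp0)=2>1 -> COPY to pp3. 4 ppages; refcounts: pp0:1 pp1:1 pp2:1 pp3:1
Op 4: read(P1, v0) -> 40. No state change.
Op 5: read(P0, v1) -> 133. No state change.
Op 6: read(P1, v1) -> 31. No state change.

yes yes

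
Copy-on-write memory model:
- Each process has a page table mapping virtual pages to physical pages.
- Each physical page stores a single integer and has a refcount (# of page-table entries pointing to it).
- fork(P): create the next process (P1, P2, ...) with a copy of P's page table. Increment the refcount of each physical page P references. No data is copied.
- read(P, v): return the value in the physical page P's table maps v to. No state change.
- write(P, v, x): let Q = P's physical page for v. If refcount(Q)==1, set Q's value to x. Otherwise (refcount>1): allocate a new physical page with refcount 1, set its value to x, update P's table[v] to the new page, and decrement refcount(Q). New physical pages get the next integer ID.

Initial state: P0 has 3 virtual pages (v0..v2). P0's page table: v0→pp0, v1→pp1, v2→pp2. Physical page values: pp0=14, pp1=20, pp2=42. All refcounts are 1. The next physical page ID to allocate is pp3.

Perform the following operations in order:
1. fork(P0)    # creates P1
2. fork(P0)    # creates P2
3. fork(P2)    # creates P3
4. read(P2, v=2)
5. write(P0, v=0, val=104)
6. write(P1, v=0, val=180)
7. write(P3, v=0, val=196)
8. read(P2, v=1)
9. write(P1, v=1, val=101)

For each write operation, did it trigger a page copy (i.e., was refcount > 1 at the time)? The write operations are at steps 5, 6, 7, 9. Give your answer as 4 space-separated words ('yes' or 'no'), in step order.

Op 1: fork(P0) -> P1. 3 ppages; refcounts: pp0:2 pp1:2 pp2:2
Op 2: fork(P0) -> P2. 3 ppages; refcounts: pp0:3 pp1:3 pp2:3
Op 3: fork(P2) -> P3. 3 ppages; refcounts: pp0:4 pp1:4 pp2:4
Op 4: read(P2, v2) -> 42. No state change.
Op 5: write(P0, v0, 104). refcount(pp0)=4>1 -> COPY to pp3. 4 ppages; refcounts: pp0:3 pp1:4 pp2:4 pp3:1
Op 6: write(P1, v0, 180). refcount(pp0)=3>1 -> COPY to pp4. 5 ppages; refcounts: pp0:2 pp1:4 pp2:4 pp3:1 pp4:1
Op 7: write(P3, v0, 196). refcount(pp0)=2>1 -> COPY to pp5. 6 ppages; refcounts: pp0:1 pp1:4 pp2:4 pp3:1 pp4:1 pp5:1
Op 8: read(P2, v1) -> 20. No state change.
Op 9: write(P1, v1, 101). refcount(pp1)=4>1 -> COPY to pp6. 7 ppages; refcounts: pp0:1 pp1:3 pp2:4 pp3:1 pp4:1 pp5:1 pp6:1

yes yes yes yes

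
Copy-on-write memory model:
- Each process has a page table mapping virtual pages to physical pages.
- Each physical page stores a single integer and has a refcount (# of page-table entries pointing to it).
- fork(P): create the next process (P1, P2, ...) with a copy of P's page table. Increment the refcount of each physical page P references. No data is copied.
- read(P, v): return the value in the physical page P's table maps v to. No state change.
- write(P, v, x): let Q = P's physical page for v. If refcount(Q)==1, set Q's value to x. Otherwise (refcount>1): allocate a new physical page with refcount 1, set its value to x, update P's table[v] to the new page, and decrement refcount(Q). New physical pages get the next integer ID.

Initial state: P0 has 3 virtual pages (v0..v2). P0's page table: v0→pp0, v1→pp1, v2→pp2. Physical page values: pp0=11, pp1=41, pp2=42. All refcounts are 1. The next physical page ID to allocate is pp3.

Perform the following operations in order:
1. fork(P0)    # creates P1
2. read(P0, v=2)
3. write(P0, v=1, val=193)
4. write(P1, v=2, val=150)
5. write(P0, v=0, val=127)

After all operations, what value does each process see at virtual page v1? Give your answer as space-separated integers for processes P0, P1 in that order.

Answer: 193 41

Derivation:
Op 1: fork(P0) -> P1. 3 ppages; refcounts: pp0:2 pp1:2 pp2:2
Op 2: read(P0, v2) -> 42. No state change.
Op 3: write(P0, v1, 193). refcount(pp1)=2>1 -> COPY to pp3. 4 ppages; refcounts: pp0:2 pp1:1 pp2:2 pp3:1
Op 4: write(P1, v2, 150). refcount(pp2)=2>1 -> COPY to pp4. 5 ppages; refcounts: pp0:2 pp1:1 pp2:1 pp3:1 pp4:1
Op 5: write(P0, v0, 127). refcount(pp0)=2>1 -> COPY to pp5. 6 ppages; refcounts: pp0:1 pp1:1 pp2:1 pp3:1 pp4:1 pp5:1
P0: v1 -> pp3 = 193
P1: v1 -> pp1 = 41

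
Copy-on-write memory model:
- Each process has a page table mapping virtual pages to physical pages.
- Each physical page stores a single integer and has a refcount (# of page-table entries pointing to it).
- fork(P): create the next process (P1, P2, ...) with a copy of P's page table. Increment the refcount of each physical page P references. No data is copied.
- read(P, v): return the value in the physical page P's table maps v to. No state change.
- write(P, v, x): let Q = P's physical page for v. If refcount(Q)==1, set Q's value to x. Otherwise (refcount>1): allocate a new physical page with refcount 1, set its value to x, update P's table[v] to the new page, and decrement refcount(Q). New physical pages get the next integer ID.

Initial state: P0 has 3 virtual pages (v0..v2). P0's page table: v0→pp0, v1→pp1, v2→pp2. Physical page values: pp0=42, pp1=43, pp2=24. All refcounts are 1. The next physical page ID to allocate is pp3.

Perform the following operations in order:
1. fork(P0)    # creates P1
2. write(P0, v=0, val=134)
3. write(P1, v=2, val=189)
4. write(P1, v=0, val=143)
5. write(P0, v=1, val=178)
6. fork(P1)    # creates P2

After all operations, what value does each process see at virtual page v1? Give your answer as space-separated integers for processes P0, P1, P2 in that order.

Op 1: fork(P0) -> P1. 3 ppages; refcounts: pp0:2 pp1:2 pp2:2
Op 2: write(P0, v0, 134). refcount(pp0)=2>1 -> COPY to pp3. 4 ppages; refcounts: pp0:1 pp1:2 pp2:2 pp3:1
Op 3: write(P1, v2, 189). refcount(pp2)=2>1 -> COPY to pp4. 5 ppages; refcounts: pp0:1 pp1:2 pp2:1 pp3:1 pp4:1
Op 4: write(P1, v0, 143). refcount(pp0)=1 -> write in place. 5 ppages; refcounts: pp0:1 pp1:2 pp2:1 pp3:1 pp4:1
Op 5: write(P0, v1, 178). refcount(pp1)=2>1 -> COPY to pp5. 6 ppages; refcounts: pp0:1 pp1:1 pp2:1 pp3:1 pp4:1 pp5:1
Op 6: fork(P1) -> P2. 6 ppages; refcounts: pp0:2 pp1:2 pp2:1 pp3:1 pp4:2 pp5:1
P0: v1 -> pp5 = 178
P1: v1 -> pp1 = 43
P2: v1 -> pp1 = 43

Answer: 178 43 43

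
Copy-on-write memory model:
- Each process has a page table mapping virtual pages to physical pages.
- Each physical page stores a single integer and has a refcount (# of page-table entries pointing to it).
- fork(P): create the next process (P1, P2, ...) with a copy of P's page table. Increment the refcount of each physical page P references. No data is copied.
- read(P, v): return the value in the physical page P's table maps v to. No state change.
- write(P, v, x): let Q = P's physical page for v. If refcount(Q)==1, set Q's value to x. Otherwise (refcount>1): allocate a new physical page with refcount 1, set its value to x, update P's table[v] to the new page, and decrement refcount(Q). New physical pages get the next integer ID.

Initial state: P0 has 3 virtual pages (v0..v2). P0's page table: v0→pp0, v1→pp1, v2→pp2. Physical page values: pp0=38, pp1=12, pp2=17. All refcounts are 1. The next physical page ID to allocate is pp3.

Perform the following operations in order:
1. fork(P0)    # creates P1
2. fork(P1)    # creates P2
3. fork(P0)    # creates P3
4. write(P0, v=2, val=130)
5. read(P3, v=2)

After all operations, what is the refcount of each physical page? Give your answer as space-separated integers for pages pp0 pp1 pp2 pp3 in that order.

Op 1: fork(P0) -> P1. 3 ppages; refcounts: pp0:2 pp1:2 pp2:2
Op 2: fork(P1) -> P2. 3 ppages; refcounts: pp0:3 pp1:3 pp2:3
Op 3: fork(P0) -> P3. 3 ppages; refcounts: pp0:4 pp1:4 pp2:4
Op 4: write(P0, v2, 130). refcount(pp2)=4>1 -> COPY to pp3. 4 ppages; refcounts: pp0:4 pp1:4 pp2:3 pp3:1
Op 5: read(P3, v2) -> 17. No state change.

Answer: 4 4 3 1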